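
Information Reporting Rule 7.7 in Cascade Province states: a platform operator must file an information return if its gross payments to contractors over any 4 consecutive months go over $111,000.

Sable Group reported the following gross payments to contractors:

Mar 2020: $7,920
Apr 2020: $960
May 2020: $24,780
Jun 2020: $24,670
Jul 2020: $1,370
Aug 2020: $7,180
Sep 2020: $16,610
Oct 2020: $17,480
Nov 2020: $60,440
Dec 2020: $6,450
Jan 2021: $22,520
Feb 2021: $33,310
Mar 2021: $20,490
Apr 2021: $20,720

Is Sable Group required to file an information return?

Yes

Mar 2020–Jun 2020: $7,920 + $960 + $24,780 + $24,670 = $58,330 (under)
Apr 2020–Jul 2020: $960 + $24,780 + $24,670 + $1,370 = $51,780 (under)
May 2020–Aug 2020: $24,780 + $24,670 + $1,370 + $7,180 = $58,000 (under)
Jun 2020–Sep 2020: $24,670 + $1,370 + $7,180 + $16,610 = $49,830 (under)
Jul 2020–Oct 2020: $1,370 + $7,180 + $16,610 + $17,480 = $42,640 (under)
Aug 2020–Nov 2020: $7,180 + $16,610 + $17,480 + $60,440 = $101,710 (under)
Sep 2020–Dec 2020: $16,610 + $17,480 + $60,440 + $6,450 = $100,980 (under)
Oct 2020–Jan 2021: $17,480 + $60,440 + $6,450 + $22,520 = $106,890 (under)
Nov 2020–Feb 2021: $60,440 + $6,450 + $22,520 + $33,310 = $122,720 (over)
Dec 2020–Mar 2021: $6,450 + $22,520 + $33,310 + $20,490 = $82,770 (under)
Jan 2021–Apr 2021: $22,520 + $33,310 + $20,490 + $20,720 = $97,040 (under)
At least one window exceeds $111,000.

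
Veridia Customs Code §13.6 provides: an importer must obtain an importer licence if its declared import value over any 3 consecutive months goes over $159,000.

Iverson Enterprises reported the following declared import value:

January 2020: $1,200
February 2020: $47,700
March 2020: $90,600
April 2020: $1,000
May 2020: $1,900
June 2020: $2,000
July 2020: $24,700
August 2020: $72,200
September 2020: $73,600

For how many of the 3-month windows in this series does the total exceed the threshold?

January 2020–March 2020: $1,200 + $47,700 + $90,600 = $139,500 (under)
February 2020–April 2020: $47,700 + $90,600 + $1,000 = $139,300 (under)
March 2020–May 2020: $90,600 + $1,000 + $1,900 = $93,500 (under)
April 2020–June 2020: $1,000 + $1,900 + $2,000 = $4,900 (under)
May 2020–July 2020: $1,900 + $2,000 + $24,700 = $28,600 (under)
June 2020–August 2020: $2,000 + $24,700 + $72,200 = $98,900 (under)
July 2020–September 2020: $24,700 + $72,200 + $73,600 = $170,500 (over)
1 window exceeds the threshold.

1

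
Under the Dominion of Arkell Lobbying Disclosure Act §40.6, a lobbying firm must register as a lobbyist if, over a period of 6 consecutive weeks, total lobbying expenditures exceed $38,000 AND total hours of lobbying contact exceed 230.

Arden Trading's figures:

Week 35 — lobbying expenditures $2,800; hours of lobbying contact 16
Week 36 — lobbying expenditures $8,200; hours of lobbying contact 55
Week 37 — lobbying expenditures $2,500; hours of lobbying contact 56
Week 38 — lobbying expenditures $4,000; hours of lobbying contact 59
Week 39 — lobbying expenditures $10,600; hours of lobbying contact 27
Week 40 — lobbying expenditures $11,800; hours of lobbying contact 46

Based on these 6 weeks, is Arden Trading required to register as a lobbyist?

Total lobbying expenditures: $2,800 + $8,200 + $2,500 + $4,000 + $10,600 + $11,800 = $39,900 (> $38,000).
Total hours of lobbying contact: 16 + 55 + 56 + 59 + 27 + 46 = 259 (> 230).
The test is 'and': both thresholds are exceeded.

Yes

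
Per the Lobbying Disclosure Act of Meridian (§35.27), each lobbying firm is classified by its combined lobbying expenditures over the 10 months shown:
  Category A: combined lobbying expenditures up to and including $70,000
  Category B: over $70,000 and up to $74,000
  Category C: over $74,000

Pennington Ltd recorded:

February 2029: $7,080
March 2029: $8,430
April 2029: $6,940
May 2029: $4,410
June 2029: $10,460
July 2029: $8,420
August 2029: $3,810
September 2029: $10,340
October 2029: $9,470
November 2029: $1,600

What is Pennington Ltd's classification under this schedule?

Combined lobbying expenditures: $7,080 + $8,430 + $6,940 + $4,410 + $10,460 + $8,420 + $3,810 + $10,340 + $9,470 + $1,600 = $70,960.
$70,000 < $70,960 ≤ $74,000, so Category B applies.

Category B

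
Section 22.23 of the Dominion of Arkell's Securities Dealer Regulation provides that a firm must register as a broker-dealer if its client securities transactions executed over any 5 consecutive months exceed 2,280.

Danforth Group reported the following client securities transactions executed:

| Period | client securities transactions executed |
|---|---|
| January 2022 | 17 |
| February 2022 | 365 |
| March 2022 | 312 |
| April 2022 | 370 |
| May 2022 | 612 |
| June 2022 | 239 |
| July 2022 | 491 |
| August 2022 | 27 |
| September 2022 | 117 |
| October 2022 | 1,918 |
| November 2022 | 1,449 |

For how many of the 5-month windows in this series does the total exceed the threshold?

2

January 2022–May 2022: 17 + 365 + 312 + 370 + 612 = 1,676 (under)
February 2022–June 2022: 365 + 312 + 370 + 612 + 239 = 1,898 (under)
March 2022–July 2022: 312 + 370 + 612 + 239 + 491 = 2,024 (under)
April 2022–August 2022: 370 + 612 + 239 + 491 + 27 = 1,739 (under)
May 2022–September 2022: 612 + 239 + 491 + 27 + 117 = 1,486 (under)
June 2022–October 2022: 239 + 491 + 27 + 117 + 1,918 = 2,792 (over)
July 2022–November 2022: 491 + 27 + 117 + 1,918 + 1,449 = 4,002 (over)
2 windows exceed the threshold.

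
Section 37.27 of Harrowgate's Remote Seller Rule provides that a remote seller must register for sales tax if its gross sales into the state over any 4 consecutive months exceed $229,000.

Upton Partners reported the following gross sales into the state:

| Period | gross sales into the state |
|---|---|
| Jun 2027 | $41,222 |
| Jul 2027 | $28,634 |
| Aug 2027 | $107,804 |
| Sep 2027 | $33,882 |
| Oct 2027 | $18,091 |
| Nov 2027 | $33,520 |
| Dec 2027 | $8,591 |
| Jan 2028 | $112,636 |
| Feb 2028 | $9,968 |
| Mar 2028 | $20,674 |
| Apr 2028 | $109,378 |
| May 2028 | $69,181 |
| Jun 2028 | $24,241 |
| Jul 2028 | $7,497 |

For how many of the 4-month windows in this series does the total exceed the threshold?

1

Jun 2027–Sep 2027: $41,222 + $28,634 + $107,804 + $33,882 = $211,542 (under)
Jul 2027–Oct 2027: $28,634 + $107,804 + $33,882 + $18,091 = $188,411 (under)
Aug 2027–Nov 2027: $107,804 + $33,882 + $18,091 + $33,520 = $193,297 (under)
Sep 2027–Dec 2027: $33,882 + $18,091 + $33,520 + $8,591 = $94,084 (under)
Oct 2027–Jan 2028: $18,091 + $33,520 + $8,591 + $112,636 = $172,838 (under)
Nov 2027–Feb 2028: $33,520 + $8,591 + $112,636 + $9,968 = $164,715 (under)
Dec 2027–Mar 2028: $8,591 + $112,636 + $9,968 + $20,674 = $151,869 (under)
Jan 2028–Apr 2028: $112,636 + $9,968 + $20,674 + $109,378 = $252,656 (over)
Feb 2028–May 2028: $9,968 + $20,674 + $109,378 + $69,181 = $209,201 (under)
Mar 2028–Jun 2028: $20,674 + $109,378 + $69,181 + $24,241 = $223,474 (under)
Apr 2028–Jul 2028: $109,378 + $69,181 + $24,241 + $7,497 = $210,297 (under)
1 window exceeds the threshold.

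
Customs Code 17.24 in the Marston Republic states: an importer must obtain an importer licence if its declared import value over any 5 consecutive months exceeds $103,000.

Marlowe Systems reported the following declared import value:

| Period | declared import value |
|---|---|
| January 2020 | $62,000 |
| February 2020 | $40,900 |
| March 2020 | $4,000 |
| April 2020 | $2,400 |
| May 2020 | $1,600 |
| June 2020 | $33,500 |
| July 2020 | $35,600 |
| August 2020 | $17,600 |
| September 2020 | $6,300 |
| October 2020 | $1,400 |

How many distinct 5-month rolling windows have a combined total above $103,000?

January 2020–May 2020: $62,000 + $40,900 + $4,000 + $2,400 + $1,600 = $110,900 (over)
February 2020–June 2020: $40,900 + $4,000 + $2,400 + $1,600 + $33,500 = $82,400 (under)
March 2020–July 2020: $4,000 + $2,400 + $1,600 + $33,500 + $35,600 = $77,100 (under)
April 2020–August 2020: $2,400 + $1,600 + $33,500 + $35,600 + $17,600 = $90,700 (under)
May 2020–September 2020: $1,600 + $33,500 + $35,600 + $17,600 + $6,300 = $94,600 (under)
June 2020–October 2020: $33,500 + $35,600 + $17,600 + $6,300 + $1,400 = $94,400 (under)
1 window exceeds the threshold.

1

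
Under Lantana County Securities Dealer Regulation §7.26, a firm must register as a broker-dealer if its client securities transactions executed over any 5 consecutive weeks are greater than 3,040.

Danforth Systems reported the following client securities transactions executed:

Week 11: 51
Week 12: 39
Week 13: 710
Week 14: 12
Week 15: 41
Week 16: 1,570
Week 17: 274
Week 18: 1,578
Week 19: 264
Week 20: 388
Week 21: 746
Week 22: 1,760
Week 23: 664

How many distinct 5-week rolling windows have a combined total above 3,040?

Week 11–Week 15: 51 + 39 + 710 + 12 + 41 = 853 (under)
Week 12–Week 16: 39 + 710 + 12 + 41 + 1,570 = 2,372 (under)
Week 13–Week 17: 710 + 12 + 41 + 1,570 + 274 = 2,607 (under)
Week 14–Week 18: 12 + 41 + 1,570 + 274 + 1,578 = 3,475 (over)
Week 15–Week 19: 41 + 1,570 + 274 + 1,578 + 264 = 3,727 (over)
Week 16–Week 20: 1,570 + 274 + 1,578 + 264 + 388 = 4,074 (over)
Week 17–Week 21: 274 + 1,578 + 264 + 388 + 746 = 3,250 (over)
Week 18–Week 22: 1,578 + 264 + 388 + 746 + 1,760 = 4,736 (over)
Week 19–Week 23: 264 + 388 + 746 + 1,760 + 664 = 3,822 (over)
6 windows exceed the threshold.

6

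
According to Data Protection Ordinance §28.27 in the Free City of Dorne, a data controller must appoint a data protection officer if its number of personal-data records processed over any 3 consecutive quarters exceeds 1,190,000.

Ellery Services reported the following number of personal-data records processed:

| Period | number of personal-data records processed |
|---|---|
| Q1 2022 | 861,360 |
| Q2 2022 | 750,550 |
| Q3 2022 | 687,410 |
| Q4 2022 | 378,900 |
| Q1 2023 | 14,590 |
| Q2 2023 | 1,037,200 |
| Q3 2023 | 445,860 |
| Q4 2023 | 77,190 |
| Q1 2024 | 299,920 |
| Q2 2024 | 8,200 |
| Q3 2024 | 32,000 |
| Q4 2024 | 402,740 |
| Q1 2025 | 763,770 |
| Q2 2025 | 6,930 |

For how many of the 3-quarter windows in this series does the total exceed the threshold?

6

Q1 2022–Q3 2022: 861,360 + 750,550 + 687,410 = 2,299,320 (over)
Q2 2022–Q4 2022: 750,550 + 687,410 + 378,900 = 1,816,860 (over)
Q3 2022–Q1 2023: 687,410 + 378,900 + 14,590 = 1,080,900 (under)
Q4 2022–Q2 2023: 378,900 + 14,590 + 1,037,200 = 1,430,690 (over)
Q1 2023–Q3 2023: 14,590 + 1,037,200 + 445,860 = 1,497,650 (over)
Q2 2023–Q4 2023: 1,037,200 + 445,860 + 77,190 = 1,560,250 (over)
Q3 2023–Q1 2024: 445,860 + 77,190 + 299,920 = 822,970 (under)
Q4 2023–Q2 2024: 77,190 + 299,920 + 8,200 = 385,310 (under)
Q1 2024–Q3 2024: 299,920 + 8,200 + 32,000 = 340,120 (under)
Q2 2024–Q4 2024: 8,200 + 32,000 + 402,740 = 442,940 (under)
Q3 2024–Q1 2025: 32,000 + 402,740 + 763,770 = 1,198,510 (over)
Q4 2024–Q2 2025: 402,740 + 763,770 + 6,930 = 1,173,440 (under)
6 windows exceed the threshold.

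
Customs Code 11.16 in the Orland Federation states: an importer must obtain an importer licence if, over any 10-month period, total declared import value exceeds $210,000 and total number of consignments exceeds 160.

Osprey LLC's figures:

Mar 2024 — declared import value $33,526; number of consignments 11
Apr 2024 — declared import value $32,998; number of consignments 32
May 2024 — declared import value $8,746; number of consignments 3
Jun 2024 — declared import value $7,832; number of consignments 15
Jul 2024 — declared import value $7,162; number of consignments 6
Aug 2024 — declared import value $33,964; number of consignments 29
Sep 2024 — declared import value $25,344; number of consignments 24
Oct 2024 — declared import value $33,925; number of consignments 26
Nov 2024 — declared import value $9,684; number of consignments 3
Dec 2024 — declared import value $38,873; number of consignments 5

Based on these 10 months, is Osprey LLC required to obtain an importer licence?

No

Total declared import value: $33,526 + $32,998 + $8,746 + $7,832 + $7,162 + $33,964 + $25,344 + $33,925 + $9,684 + $38,873 = $232,054 (> $210,000).
Total number of consignments: 11 + 32 + 3 + 15 + 6 + 29 + 24 + 26 + 3 + 5 = 154 (≤ 160).
The test is 'and': the rule requires both, and at least one is not exceeded.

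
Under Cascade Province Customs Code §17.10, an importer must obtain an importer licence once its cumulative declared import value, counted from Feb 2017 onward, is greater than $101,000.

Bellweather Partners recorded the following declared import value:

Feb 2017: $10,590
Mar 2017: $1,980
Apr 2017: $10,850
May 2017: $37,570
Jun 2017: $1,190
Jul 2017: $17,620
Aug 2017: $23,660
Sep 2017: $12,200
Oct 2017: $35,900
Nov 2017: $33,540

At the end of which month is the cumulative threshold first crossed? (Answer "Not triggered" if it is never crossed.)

Aug 2017

Through Feb 2017: $10,590
Through Mar 2017: $12,570
Through Apr 2017: $23,420
Through May 2017: $60,990
Through Jun 2017: $62,180
Through Jul 2017: $79,800
Through Aug 2017: $103,460 ← exceeds threshold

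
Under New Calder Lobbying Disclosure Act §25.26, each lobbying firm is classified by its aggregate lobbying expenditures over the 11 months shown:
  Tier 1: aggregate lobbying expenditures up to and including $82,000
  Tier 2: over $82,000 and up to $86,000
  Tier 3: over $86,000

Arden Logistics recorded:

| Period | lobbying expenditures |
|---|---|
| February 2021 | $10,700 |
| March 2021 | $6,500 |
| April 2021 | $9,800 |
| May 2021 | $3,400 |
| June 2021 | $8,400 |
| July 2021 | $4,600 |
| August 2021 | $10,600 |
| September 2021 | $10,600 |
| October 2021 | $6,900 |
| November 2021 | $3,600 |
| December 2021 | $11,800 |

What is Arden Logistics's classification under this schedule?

Aggregate lobbying expenditures: $10,700 + $6,500 + $9,800 + $3,400 + $8,400 + $4,600 + $10,600 + $10,600 + $6,900 + $3,600 + $11,800 = $86,900.
$86,900 > $86,000, so Tier 3 applies.

Tier 3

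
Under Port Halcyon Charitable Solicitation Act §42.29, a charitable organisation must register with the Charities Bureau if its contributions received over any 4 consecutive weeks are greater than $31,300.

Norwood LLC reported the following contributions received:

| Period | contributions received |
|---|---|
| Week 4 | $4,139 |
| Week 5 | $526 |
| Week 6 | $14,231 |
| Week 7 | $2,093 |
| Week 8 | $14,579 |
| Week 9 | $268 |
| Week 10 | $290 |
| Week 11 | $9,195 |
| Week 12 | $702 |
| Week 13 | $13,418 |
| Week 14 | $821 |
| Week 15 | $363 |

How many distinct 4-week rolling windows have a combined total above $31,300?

1

Week 4–Week 7: $4,139 + $526 + $14,231 + $2,093 = $20,989 (under)
Week 5–Week 8: $526 + $14,231 + $2,093 + $14,579 = $31,429 (over)
Week 6–Week 9: $14,231 + $2,093 + $14,579 + $268 = $31,171 (under)
Week 7–Week 10: $2,093 + $14,579 + $268 + $290 = $17,230 (under)
Week 8–Week 11: $14,579 + $268 + $290 + $9,195 = $24,332 (under)
Week 9–Week 12: $268 + $290 + $9,195 + $702 = $10,455 (under)
Week 10–Week 13: $290 + $9,195 + $702 + $13,418 = $23,605 (under)
Week 11–Week 14: $9,195 + $702 + $13,418 + $821 = $24,136 (under)
Week 12–Week 15: $702 + $13,418 + $821 + $363 = $15,304 (under)
1 window exceeds the threshold.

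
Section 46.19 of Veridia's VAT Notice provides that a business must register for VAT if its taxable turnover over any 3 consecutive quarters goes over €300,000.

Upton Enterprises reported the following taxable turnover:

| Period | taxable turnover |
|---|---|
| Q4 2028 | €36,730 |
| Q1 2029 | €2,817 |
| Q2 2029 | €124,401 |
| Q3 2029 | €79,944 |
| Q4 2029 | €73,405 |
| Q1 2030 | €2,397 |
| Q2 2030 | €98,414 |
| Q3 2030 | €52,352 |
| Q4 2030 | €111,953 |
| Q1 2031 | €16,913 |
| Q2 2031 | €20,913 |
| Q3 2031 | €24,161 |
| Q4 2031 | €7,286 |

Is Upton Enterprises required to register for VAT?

No

Q4 2028–Q2 2029: €36,730 + €2,817 + €124,401 = €163,948 (under)
Q1 2029–Q3 2029: €2,817 + €124,401 + €79,944 = €207,162 (under)
Q2 2029–Q4 2029: €124,401 + €79,944 + €73,405 = €277,750 (under)
Q3 2029–Q1 2030: €79,944 + €73,405 + €2,397 = €155,746 (under)
Q4 2029–Q2 2030: €73,405 + €2,397 + €98,414 = €174,216 (under)
Q1 2030–Q3 2030: €2,397 + €98,414 + €52,352 = €153,163 (under)
Q2 2030–Q4 2030: €98,414 + €52,352 + €111,953 = €262,719 (under)
Q3 2030–Q1 2031: €52,352 + €111,953 + €16,913 = €181,218 (under)
Q4 2030–Q2 2031: €111,953 + €16,913 + €20,913 = €149,779 (under)
Q1 2031–Q3 2031: €16,913 + €20,913 + €24,161 = €61,987 (under)
Q2 2031–Q4 2031: €20,913 + €24,161 + €7,286 = €52,360 (under)
No window exceeds €300,000.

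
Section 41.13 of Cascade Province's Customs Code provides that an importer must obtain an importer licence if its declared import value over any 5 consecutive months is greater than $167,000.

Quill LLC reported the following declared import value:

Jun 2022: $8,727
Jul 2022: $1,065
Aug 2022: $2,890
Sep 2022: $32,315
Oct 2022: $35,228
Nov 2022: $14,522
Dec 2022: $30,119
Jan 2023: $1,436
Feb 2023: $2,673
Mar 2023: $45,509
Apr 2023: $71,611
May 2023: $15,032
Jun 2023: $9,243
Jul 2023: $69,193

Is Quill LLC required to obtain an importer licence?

Yes

Jun 2022–Oct 2022: $8,727 + $1,065 + $2,890 + $32,315 + $35,228 = $80,225 (under)
Jul 2022–Nov 2022: $1,065 + $2,890 + $32,315 + $35,228 + $14,522 = $86,020 (under)
Aug 2022–Dec 2022: $2,890 + $32,315 + $35,228 + $14,522 + $30,119 = $115,074 (under)
Sep 2022–Jan 2023: $32,315 + $35,228 + $14,522 + $30,119 + $1,436 = $113,620 (under)
Oct 2022–Feb 2023: $35,228 + $14,522 + $30,119 + $1,436 + $2,673 = $83,978 (under)
Nov 2022–Mar 2023: $14,522 + $30,119 + $1,436 + $2,673 + $45,509 = $94,259 (under)
Dec 2022–Apr 2023: $30,119 + $1,436 + $2,673 + $45,509 + $71,611 = $151,348 (under)
Jan 2023–May 2023: $1,436 + $2,673 + $45,509 + $71,611 + $15,032 = $136,261 (under)
Feb 2023–Jun 2023: $2,673 + $45,509 + $71,611 + $15,032 + $9,243 = $144,068 (under)
Mar 2023–Jul 2023: $45,509 + $71,611 + $15,032 + $9,243 + $69,193 = $210,588 (over)
At least one window exceeds $167,000.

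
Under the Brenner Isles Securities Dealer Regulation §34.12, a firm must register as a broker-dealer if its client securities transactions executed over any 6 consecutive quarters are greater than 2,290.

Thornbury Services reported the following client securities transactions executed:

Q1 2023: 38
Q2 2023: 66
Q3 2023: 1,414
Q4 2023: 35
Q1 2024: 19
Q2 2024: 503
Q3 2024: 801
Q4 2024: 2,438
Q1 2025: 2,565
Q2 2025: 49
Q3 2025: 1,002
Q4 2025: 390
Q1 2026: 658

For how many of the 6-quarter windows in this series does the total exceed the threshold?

Q1 2023–Q2 2024: 38 + 66 + 1,414 + 35 + 19 + 503 = 2,075 (under)
Q2 2023–Q3 2024: 66 + 1,414 + 35 + 19 + 503 + 801 = 2,838 (over)
Q3 2023–Q4 2024: 1,414 + 35 + 19 + 503 + 801 + 2,438 = 5,210 (over)
Q4 2023–Q1 2025: 35 + 19 + 503 + 801 + 2,438 + 2,565 = 6,361 (over)
Q1 2024–Q2 2025: 19 + 503 + 801 + 2,438 + 2,565 + 49 = 6,375 (over)
Q2 2024–Q3 2025: 503 + 801 + 2,438 + 2,565 + 49 + 1,002 = 7,358 (over)
Q3 2024–Q4 2025: 801 + 2,438 + 2,565 + 49 + 1,002 + 390 = 7,245 (over)
Q4 2024–Q1 2026: 2,438 + 2,565 + 49 + 1,002 + 390 + 658 = 7,102 (over)
7 windows exceed the threshold.

7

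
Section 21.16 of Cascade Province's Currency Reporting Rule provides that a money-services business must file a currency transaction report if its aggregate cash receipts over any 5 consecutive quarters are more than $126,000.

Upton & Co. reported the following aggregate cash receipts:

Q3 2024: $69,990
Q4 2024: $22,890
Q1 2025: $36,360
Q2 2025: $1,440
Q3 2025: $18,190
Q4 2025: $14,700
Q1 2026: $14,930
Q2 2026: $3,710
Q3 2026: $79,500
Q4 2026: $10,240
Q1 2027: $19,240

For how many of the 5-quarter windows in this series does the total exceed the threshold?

Q3 2024–Q3 2025: $69,990 + $22,890 + $36,360 + $1,440 + $18,190 = $148,870 (over)
Q4 2024–Q4 2025: $22,890 + $36,360 + $1,440 + $18,190 + $14,700 = $93,580 (under)
Q1 2025–Q1 2026: $36,360 + $1,440 + $18,190 + $14,700 + $14,930 = $85,620 (under)
Q2 2025–Q2 2026: $1,440 + $18,190 + $14,700 + $14,930 + $3,710 = $52,970 (under)
Q3 2025–Q3 2026: $18,190 + $14,700 + $14,930 + $3,710 + $79,500 = $131,030 (over)
Q4 2025–Q4 2026: $14,700 + $14,930 + $3,710 + $79,500 + $10,240 = $123,080 (under)
Q1 2026–Q1 2027: $14,930 + $3,710 + $79,500 + $10,240 + $19,240 = $127,620 (over)
3 windows exceed the threshold.

3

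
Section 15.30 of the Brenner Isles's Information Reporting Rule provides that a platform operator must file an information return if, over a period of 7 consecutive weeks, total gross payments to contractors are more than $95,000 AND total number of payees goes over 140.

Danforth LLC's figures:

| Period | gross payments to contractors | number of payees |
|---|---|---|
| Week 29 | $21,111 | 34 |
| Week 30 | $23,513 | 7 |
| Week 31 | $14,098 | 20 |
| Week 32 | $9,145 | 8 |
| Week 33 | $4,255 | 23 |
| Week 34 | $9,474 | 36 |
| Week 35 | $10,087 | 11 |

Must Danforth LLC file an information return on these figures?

Total gross payments to contractors: $21,111 + $23,513 + $14,098 + $9,145 + $4,255 + $9,474 + $10,087 = $91,683 (≤ $95,000).
Total number of payees: 34 + 7 + 20 + 8 + 23 + 36 + 11 = 139 (≤ 140).
The test is 'and': the rule requires both, and at least one is not exceeded.

No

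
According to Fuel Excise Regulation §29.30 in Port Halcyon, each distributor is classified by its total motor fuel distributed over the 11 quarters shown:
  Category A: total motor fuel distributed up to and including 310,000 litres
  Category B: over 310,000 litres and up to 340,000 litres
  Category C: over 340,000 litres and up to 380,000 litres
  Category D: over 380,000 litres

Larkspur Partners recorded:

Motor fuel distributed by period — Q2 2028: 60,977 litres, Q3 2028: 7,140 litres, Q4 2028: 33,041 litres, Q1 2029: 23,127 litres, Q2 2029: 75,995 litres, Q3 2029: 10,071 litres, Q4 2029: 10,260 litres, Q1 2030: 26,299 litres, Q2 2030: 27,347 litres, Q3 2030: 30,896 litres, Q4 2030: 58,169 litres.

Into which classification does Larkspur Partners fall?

Total motor fuel distributed: 60,977 litres + 7,140 litres + 33,041 litres + 23,127 litres + 75,995 litres + 10,071 litres + 10,260 litres + 26,299 litres + 27,347 litres + 30,896 litres + 58,169 litres = 363,322 litres.
340,000 litres < 363,322 litres ≤ 380,000 litres, so Category C applies.

Category C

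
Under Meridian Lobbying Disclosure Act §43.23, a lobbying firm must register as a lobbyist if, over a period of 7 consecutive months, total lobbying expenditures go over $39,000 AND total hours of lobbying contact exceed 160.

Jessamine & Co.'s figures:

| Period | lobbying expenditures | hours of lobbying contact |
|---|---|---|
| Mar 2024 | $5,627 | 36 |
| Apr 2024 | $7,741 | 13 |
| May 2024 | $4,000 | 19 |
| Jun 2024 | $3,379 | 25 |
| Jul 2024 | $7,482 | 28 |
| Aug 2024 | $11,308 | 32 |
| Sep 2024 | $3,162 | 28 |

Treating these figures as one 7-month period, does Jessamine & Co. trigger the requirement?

Yes

Total lobbying expenditures: $5,627 + $7,741 + $4,000 + $3,379 + $7,482 + $11,308 + $3,162 = $42,699 (> $39,000).
Total hours of lobbying contact: 36 + 13 + 19 + 25 + 28 + 32 + 28 = 181 (> 160).
The test is 'and': both thresholds are exceeded.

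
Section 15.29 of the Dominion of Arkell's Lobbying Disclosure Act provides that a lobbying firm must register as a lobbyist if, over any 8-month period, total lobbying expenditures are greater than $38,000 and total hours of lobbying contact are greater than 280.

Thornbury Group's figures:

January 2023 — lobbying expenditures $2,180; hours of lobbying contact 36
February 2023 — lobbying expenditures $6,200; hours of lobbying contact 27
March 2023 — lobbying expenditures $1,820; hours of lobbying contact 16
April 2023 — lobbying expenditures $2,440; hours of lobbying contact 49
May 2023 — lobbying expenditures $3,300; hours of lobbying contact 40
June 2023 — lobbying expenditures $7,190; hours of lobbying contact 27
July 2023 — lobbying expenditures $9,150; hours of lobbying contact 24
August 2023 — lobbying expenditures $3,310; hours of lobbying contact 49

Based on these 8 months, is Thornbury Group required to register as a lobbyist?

No

Total lobbying expenditures: $2,180 + $6,200 + $1,820 + $2,440 + $3,300 + $7,190 + $9,150 + $3,310 = $35,590 (≤ $38,000).
Total hours of lobbying contact: 36 + 27 + 16 + 49 + 40 + 27 + 24 + 49 = 268 (≤ 280).
The test is 'and': the rule requires both, and at least one is not exceeded.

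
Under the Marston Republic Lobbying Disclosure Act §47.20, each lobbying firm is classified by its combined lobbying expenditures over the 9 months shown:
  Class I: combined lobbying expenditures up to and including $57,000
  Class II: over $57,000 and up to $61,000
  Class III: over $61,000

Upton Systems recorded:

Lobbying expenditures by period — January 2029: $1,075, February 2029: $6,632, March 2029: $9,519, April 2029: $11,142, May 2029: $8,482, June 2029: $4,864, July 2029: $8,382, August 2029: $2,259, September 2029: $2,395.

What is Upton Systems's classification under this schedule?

Class I

Combined lobbying expenditures: $1,075 + $6,632 + $9,519 + $11,142 + $8,482 + $4,864 + $8,382 + $2,259 + $2,395 = $54,750.
$54,750 ≤ $57,000, so Class I applies.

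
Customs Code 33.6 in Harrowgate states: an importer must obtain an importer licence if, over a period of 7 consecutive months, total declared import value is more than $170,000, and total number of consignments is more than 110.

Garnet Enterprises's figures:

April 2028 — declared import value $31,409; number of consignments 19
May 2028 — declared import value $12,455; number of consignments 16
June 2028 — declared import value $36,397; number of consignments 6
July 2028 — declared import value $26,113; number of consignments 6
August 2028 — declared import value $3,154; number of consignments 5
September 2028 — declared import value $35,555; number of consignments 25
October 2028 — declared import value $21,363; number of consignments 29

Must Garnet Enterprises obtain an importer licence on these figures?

No

Total declared import value: $31,409 + $12,455 + $36,397 + $26,113 + $3,154 + $35,555 + $21,363 = $166,446 (≤ $170,000).
Total number of consignments: 19 + 16 + 6 + 6 + 5 + 25 + 29 = 106 (≤ 110).
The test is 'and': the rule requires both, and at least one is not exceeded.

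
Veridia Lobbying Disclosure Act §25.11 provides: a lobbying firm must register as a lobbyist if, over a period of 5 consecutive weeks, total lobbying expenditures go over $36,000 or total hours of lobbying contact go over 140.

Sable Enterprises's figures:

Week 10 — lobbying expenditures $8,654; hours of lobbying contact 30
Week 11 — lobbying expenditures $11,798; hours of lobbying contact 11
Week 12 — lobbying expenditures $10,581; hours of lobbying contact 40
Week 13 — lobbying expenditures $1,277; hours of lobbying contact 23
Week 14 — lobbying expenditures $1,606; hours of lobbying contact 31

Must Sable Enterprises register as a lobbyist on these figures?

Total lobbying expenditures: $8,654 + $11,798 + $10,581 + $1,277 + $1,606 = $33,916 (≤ $36,000).
Total hours of lobbying contact: 30 + 11 + 40 + 23 + 31 = 135 (≤ 140).
The test is 'or': neither threshold is exceeded.

No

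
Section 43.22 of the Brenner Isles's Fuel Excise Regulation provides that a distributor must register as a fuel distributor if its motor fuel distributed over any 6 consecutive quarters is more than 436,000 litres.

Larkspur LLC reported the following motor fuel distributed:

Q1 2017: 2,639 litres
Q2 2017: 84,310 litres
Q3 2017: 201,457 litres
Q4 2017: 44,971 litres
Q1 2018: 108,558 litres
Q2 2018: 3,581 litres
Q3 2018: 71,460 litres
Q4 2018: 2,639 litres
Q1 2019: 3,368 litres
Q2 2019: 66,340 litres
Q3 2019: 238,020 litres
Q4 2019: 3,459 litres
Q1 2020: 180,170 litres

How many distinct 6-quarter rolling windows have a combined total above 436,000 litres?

3

Q1 2017–Q2 2018: 2,639 litres + 84,310 litres + 201,457 litres + 44,971 litres + 108,558 litres + 3,581 litres = 445,516 litres (over)
Q2 2017–Q3 2018: 84,310 litres + 201,457 litres + 44,971 litres + 108,558 litres + 3,581 litres + 71,460 litres = 514,337 litres (over)
Q3 2017–Q4 2018: 201,457 litres + 44,971 litres + 108,558 litres + 3,581 litres + 71,460 litres + 2,639 litres = 432,666 litres (under)
Q4 2017–Q1 2019: 44,971 litres + 108,558 litres + 3,581 litres + 71,460 litres + 2,639 litres + 3,368 litres = 234,577 litres (under)
Q1 2018–Q2 2019: 108,558 litres + 3,581 litres + 71,460 litres + 2,639 litres + 3,368 litres + 66,340 litres = 255,946 litres (under)
Q2 2018–Q3 2019: 3,581 litres + 71,460 litres + 2,639 litres + 3,368 litres + 66,340 litres + 238,020 litres = 385,408 litres (under)
Q3 2018–Q4 2019: 71,460 litres + 2,639 litres + 3,368 litres + 66,340 litres + 238,020 litres + 3,459 litres = 385,286 litres (under)
Q4 2018–Q1 2020: 2,639 litres + 3,368 litres + 66,340 litres + 238,020 litres + 3,459 litres + 180,170 litres = 493,996 litres (over)
3 windows exceed the threshold.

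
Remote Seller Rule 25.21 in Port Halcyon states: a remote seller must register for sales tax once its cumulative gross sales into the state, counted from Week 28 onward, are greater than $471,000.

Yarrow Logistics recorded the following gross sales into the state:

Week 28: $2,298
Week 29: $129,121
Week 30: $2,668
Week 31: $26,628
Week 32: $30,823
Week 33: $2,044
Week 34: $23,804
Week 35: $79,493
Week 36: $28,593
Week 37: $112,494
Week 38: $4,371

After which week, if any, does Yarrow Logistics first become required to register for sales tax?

Through Week 28: $2,298
Through Week 29: $131,419
Through Week 30: $134,087
Through Week 31: $160,715
Through Week 32: $191,538
Through Week 33: $193,582
Through Week 34: $217,386
Through Week 35: $296,879
Through Week 36: $325,472
Through Week 37: $437,966
Through Week 38: $442,337
Final cumulative total $442,337 ≤ $471,000; the threshold is never exceeded.

Not triggered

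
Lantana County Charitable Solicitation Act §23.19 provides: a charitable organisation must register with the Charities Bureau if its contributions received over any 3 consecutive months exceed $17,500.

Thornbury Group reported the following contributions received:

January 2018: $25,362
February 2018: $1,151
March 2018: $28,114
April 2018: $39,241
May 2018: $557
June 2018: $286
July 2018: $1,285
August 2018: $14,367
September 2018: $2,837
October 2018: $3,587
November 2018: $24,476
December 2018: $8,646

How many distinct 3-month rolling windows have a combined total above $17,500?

January 2018–March 2018: $25,362 + $1,151 + $28,114 = $54,627 (over)
February 2018–April 2018: $1,151 + $28,114 + $39,241 = $68,506 (over)
March 2018–May 2018: $28,114 + $39,241 + $557 = $67,912 (over)
April 2018–June 2018: $39,241 + $557 + $286 = $40,084 (over)
May 2018–July 2018: $557 + $286 + $1,285 = $2,128 (under)
June 2018–August 2018: $286 + $1,285 + $14,367 = $15,938 (under)
July 2018–September 2018: $1,285 + $14,367 + $2,837 = $18,489 (over)
August 2018–October 2018: $14,367 + $2,837 + $3,587 = $20,791 (over)
September 2018–November 2018: $2,837 + $3,587 + $24,476 = $30,900 (over)
October 2018–December 2018: $3,587 + $24,476 + $8,646 = $36,709 (over)
8 windows exceed the threshold.

8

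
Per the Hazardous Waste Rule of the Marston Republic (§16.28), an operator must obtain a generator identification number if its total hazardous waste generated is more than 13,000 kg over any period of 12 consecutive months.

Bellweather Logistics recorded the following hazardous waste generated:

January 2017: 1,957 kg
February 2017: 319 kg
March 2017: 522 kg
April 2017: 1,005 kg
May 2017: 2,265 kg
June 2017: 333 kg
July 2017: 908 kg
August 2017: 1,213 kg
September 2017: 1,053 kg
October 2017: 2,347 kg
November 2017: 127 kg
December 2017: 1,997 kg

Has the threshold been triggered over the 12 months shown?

Total hazardous waste generated: 1,957 kg + 319 kg + 522 kg + 1,005 kg + 2,265 kg + 333 kg + 908 kg + 1,213 kg + 1,053 kg + 2,347 kg + 127 kg + 1,997 kg = 14,046 kg.
14,046 kg > 13,000 kg, so the threshold is exceeded.

Yes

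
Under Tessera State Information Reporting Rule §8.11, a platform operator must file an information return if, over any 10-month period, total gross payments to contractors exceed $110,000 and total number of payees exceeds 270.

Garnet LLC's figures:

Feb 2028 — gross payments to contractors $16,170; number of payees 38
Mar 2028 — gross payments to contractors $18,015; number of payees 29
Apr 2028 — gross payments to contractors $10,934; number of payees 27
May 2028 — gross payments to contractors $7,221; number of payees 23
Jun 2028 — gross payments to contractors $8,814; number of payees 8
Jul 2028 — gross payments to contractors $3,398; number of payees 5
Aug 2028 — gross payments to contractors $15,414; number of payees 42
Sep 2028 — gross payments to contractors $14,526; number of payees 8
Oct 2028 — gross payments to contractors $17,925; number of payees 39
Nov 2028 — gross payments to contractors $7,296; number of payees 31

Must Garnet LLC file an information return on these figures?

No

Total gross payments to contractors: $16,170 + $18,015 + $10,934 + $7,221 + $8,814 + $3,398 + $15,414 + $14,526 + $17,925 + $7,296 = $119,713 (> $110,000).
Total number of payees: 38 + 29 + 27 + 23 + 8 + 5 + 42 + 8 + 39 + 31 = 250 (≤ 270).
The test is 'and': the rule requires both, and at least one is not exceeded.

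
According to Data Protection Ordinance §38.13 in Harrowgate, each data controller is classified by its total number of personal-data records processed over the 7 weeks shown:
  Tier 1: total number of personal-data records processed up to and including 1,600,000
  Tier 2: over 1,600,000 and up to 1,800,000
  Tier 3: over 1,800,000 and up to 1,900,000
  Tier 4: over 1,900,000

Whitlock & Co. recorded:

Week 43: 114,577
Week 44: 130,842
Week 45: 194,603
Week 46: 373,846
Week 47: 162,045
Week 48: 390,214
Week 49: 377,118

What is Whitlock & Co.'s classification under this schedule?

Total number of personal-data records processed: 114,577 + 130,842 + 194,603 + 373,846 + 162,045 + 390,214 + 377,118 = 1,743,245.
1,600,000 < 1,743,245 ≤ 1,800,000, so Tier 2 applies.

Tier 2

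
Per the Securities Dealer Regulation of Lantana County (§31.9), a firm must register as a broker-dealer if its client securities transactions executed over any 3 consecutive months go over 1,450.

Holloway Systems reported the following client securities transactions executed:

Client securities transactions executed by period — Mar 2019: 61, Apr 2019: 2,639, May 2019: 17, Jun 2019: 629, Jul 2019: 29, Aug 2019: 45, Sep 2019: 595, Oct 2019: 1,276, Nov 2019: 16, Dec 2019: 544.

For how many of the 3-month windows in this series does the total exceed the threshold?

Mar 2019–May 2019: 61 + 2,639 + 17 = 2,717 (over)
Apr 2019–Jun 2019: 2,639 + 17 + 629 = 3,285 (over)
May 2019–Jul 2019: 17 + 629 + 29 = 675 (under)
Jun 2019–Aug 2019: 629 + 29 + 45 = 703 (under)
Jul 2019–Sep 2019: 29 + 45 + 595 = 669 (under)
Aug 2019–Oct 2019: 45 + 595 + 1,276 = 1,916 (over)
Sep 2019–Nov 2019: 595 + 1,276 + 16 = 1,887 (over)
Oct 2019–Dec 2019: 1,276 + 16 + 544 = 1,836 (over)
5 windows exceed the threshold.

5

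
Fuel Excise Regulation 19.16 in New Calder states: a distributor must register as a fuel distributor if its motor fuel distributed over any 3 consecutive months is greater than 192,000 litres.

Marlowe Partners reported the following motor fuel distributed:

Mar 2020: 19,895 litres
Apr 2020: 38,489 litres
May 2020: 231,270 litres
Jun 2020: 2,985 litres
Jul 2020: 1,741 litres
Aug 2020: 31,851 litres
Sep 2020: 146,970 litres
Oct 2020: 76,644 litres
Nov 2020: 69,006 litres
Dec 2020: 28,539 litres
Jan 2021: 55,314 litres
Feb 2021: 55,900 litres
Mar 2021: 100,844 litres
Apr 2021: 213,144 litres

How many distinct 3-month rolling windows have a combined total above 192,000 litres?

7

Mar 2020–May 2020: 19,895 litres + 38,489 litres + 231,270 litres = 289,654 litres (over)
Apr 2020–Jun 2020: 38,489 litres + 231,270 litres + 2,985 litres = 272,744 litres (over)
May 2020–Jul 2020: 231,270 litres + 2,985 litres + 1,741 litres = 235,996 litres (over)
Jun 2020–Aug 2020: 2,985 litres + 1,741 litres + 31,851 litres = 36,577 litres (under)
Jul 2020–Sep 2020: 1,741 litres + 31,851 litres + 146,970 litres = 180,562 litres (under)
Aug 2020–Oct 2020: 31,851 litres + 146,970 litres + 76,644 litres = 255,465 litres (over)
Sep 2020–Nov 2020: 146,970 litres + 76,644 litres + 69,006 litres = 292,620 litres (over)
Oct 2020–Dec 2020: 76,644 litres + 69,006 litres + 28,539 litres = 174,189 litres (under)
Nov 2020–Jan 2021: 69,006 litres + 28,539 litres + 55,314 litres = 152,859 litres (under)
Dec 2020–Feb 2021: 28,539 litres + 55,314 litres + 55,900 litres = 139,753 litres (under)
Jan 2021–Mar 2021: 55,314 litres + 55,900 litres + 100,844 litres = 212,058 litres (over)
Feb 2021–Apr 2021: 55,900 litres + 100,844 litres + 213,144 litres = 369,888 litres (over)
7 windows exceed the threshold.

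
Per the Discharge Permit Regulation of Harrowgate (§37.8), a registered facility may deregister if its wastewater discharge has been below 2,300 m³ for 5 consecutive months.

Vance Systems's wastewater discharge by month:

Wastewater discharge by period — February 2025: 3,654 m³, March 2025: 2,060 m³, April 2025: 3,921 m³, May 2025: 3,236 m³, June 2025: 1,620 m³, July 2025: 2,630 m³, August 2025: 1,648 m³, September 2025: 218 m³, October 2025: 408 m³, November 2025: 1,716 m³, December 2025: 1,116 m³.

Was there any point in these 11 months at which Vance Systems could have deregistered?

Yes

Months below 2,300 m³: March 2025, June 2025, August 2025, September 2025, October 2025, November 2025, December 2025.
Longest run of consecutive months below the threshold: 5.
5 ≥ 5, so Vance Systems became eligible.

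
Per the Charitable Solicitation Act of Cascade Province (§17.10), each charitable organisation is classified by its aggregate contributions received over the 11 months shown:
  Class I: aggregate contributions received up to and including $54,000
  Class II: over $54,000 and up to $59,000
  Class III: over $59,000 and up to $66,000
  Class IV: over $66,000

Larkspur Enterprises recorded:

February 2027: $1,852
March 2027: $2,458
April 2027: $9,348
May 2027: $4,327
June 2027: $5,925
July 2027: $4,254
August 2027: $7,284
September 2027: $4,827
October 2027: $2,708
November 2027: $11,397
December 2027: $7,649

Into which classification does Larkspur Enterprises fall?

Aggregate contributions received: $1,852 + $2,458 + $9,348 + $4,327 + $5,925 + $4,254 + $7,284 + $4,827 + $2,708 + $11,397 + $7,649 = $62,029.
$59,000 < $62,029 ≤ $66,000, so Class III applies.

Class III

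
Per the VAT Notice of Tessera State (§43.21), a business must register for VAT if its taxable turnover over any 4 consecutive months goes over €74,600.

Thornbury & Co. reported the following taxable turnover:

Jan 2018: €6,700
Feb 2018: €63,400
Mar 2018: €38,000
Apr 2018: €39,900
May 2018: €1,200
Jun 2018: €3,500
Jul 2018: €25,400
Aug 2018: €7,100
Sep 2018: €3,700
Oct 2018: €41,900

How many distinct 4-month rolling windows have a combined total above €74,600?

Jan 2018–Apr 2018: €6,700 + €63,400 + €38,000 + €39,900 = €148,000 (over)
Feb 2018–May 2018: €63,400 + €38,000 + €39,900 + €1,200 = €142,500 (over)
Mar 2018–Jun 2018: €38,000 + €39,900 + €1,200 + €3,500 = €82,600 (over)
Apr 2018–Jul 2018: €39,900 + €1,200 + €3,500 + €25,400 = €70,000 (under)
May 2018–Aug 2018: €1,200 + €3,500 + €25,400 + €7,100 = €37,200 (under)
Jun 2018–Sep 2018: €3,500 + €25,400 + €7,100 + €3,700 = €39,700 (under)
Jul 2018–Oct 2018: €25,400 + €7,100 + €3,700 + €41,900 = €78,100 (over)
4 windows exceed the threshold.

4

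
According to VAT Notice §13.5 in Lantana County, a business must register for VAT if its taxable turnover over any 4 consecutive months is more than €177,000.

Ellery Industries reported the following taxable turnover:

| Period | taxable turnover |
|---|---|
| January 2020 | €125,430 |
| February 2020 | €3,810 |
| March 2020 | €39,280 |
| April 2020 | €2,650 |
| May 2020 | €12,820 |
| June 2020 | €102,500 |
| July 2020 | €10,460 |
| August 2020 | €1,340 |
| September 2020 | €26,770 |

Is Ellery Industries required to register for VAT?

January 2020–April 2020: €125,430 + €3,810 + €39,280 + €2,650 = €171,170 (under)
February 2020–May 2020: €3,810 + €39,280 + €2,650 + €12,820 = €58,560 (under)
March 2020–June 2020: €39,280 + €2,650 + €12,820 + €102,500 = €157,250 (under)
April 2020–July 2020: €2,650 + €12,820 + €102,500 + €10,460 = €128,430 (under)
May 2020–August 2020: €12,820 + €102,500 + €10,460 + €1,340 = €127,120 (under)
June 2020–September 2020: €102,500 + €10,460 + €1,340 + €26,770 = €141,070 (under)
No window exceeds €177,000.

No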